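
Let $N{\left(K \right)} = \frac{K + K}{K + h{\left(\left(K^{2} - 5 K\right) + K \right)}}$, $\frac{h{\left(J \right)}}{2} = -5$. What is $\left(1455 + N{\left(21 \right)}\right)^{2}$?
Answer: $\frac{257506209}{121} \approx 2.1282 \cdot 10^{6}$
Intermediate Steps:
$h{\left(J \right)} = -10$ ($h{\left(J \right)} = 2 \left(-5\right) = -10$)
$N{\left(K \right)} = \frac{2 K}{-10 + K}$ ($N{\left(K \right)} = \frac{K + K}{K - 10} = \frac{2 K}{-10 + K}$)
$\left(1455 + N{\left(21 \right)}\right)^{2} = \left(1455 + 2 \cdot 21 \frac{1}{-10 + 21}\right)^{2} = \left(1455 + 2 \cdot 21 \cdot \frac{1}{11}\right)^{2} = \left(1455 + \frac{42}{11}\right)^{2} = \left(\frac{16047}{11}\right)^{2} = \frac{257506209}{121}$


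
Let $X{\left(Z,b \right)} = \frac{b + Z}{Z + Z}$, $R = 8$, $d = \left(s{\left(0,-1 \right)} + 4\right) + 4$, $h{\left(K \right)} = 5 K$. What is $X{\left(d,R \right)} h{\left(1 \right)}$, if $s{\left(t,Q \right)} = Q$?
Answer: $\frac{75}{14} \approx 5.3571$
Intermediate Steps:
$d = 7$ ($d = \left(-1 + 4\right) + 4 = 3 + 4 = 7$)
$X{\left(Z,b \right)} = \frac{Z + b}{2 Z}$
$X{\left(d,R \right)} h{\left(1 \right)} = \frac{7 + 8}{2 \cdot 7} \cdot 5 \cdot 1 = \frac{1}{2} \cdot \frac{1}{7} \cdot 15 \cdot 5 = \frac{15}{14} \cdot 5 = \frac{75}{14}$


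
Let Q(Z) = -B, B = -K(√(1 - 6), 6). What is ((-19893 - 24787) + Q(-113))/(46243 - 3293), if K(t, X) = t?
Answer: -4468/4295 + I*√5/42950 ≈ -1.0403 + 5.2062e-5*I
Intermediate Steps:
B = -I*√5 (B = -√(1 - 6) = -√(-5) = -I*√5 ≈ -2.2361*I)
Q(Z) = I*√5 (Q(Z) = -(-1)*I*√5 = I*√5)
((-19893 - 24787) + Q(-113))/(46243 - 3293) = ((-19893 - 24787) + I*√5)/(46243 - 3293) = (-44680 + I*√5)/42950 = (-44680 + I*√5)*(1/42950) = -4468/4295 + I*√5/42950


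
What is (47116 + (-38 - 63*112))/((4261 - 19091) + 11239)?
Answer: -40022/3591 ≈ -11.145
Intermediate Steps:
(47116 + (-38 - 63*112))/((4261 - 19091) + 11239) = (47116 + (-38 - 7056))/(-14830 + 11239) = (47116 - 7094)/(-3591) = 40022*(-1/3591) = -40022/3591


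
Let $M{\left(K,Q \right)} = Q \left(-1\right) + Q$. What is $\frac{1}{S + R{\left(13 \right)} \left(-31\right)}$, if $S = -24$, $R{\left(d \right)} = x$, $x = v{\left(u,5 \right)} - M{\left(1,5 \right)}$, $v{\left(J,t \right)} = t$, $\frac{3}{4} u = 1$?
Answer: $- \frac{1}{179} \approx -0.0055866$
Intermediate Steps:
$M{\left(K,Q \right)} = 0$ ($M{\left(K,Q \right)} = - Q + Q = 0$)
$u = \frac{4}{3}$ ($u = \frac{4}{3} \cdot 1 = \frac{4}{3} \approx 1.3333$)
$x = 5$ ($x = 5 - 0 = 5 + 0 = 5$)
$R{\left(d \right)} = 5$
$\frac{1}{S + R{\left(13 \right)} \left(-31\right)} = \frac{1}{-24 + 5 \left(-31\right)} = \frac{1}{-24 - 155} = \frac{1}{-179} = - \frac{1}{179}$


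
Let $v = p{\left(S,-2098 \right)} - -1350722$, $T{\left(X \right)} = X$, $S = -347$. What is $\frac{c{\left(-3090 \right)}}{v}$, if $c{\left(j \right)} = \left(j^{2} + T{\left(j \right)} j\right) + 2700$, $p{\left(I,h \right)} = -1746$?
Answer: $\frac{4774725}{337244} \approx 14.158$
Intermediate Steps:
$v = 1348976$ ($v = -1746 - -1350722 = -1746 + 1350722 = 1348976$)
$c{\left(j \right)} = 2700 + 2 j^{2}$ ($c{\left(j \right)} = \left(j^{2} + j j\right) + 2700 = \left(j^{2} + j^{2}\right) + 2700 = 2 j^{2} + 2700 = 2700 + 2 j^{2}$)
$\frac{c{\left(-3090 \right)}}{v} = \frac{2700 + 2 \left(-3090\right)^{2}}{1348976} = \left(2700 + 2 \cdot 9548100\right) \frac{1}{1348976} = \left(2700 + 19096200\right) \frac{1}{1348976} = 19098900 \cdot \frac{1}{1348976} = \frac{4774725}{337244}$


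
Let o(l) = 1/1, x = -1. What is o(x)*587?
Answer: 587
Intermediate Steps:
o(l) = 1
o(x)*587 = 1*587 = 587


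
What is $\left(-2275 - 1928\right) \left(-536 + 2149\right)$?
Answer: $-6779439$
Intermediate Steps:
$\left(-2275 - 1928\right) \left(-536 + 2149\right) = \left(-4203\right) 1613 = -6779439$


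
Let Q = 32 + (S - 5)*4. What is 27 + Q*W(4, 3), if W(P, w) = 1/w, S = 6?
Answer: 39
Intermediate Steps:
Q = 36 (Q = 32 + (6 - 5)*4 = 32 + 1*4 = 32 + 4 = 36)
27 + Q*W(4, 3) = 27 + 36/3 = 27 + 36*(⅓) = 27 + 12 = 39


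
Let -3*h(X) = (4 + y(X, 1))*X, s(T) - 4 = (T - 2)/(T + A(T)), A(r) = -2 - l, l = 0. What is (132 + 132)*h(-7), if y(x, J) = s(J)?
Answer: 5544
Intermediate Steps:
A(r) = -2 (A(r) = -2 - 1*0 = -2 + 0 = -2)
s(T) = 5 (s(T) = 4 + (T - 2)/(T - 2) = 4 + (-2 + T)/(-2 + T) = 4 + 1 = 5)
y(x, J) = 5
h(X) = -3*X (h(X) = -(4 + 5)*X/3 = -3*X)
(132 + 132)*h(-7) = (132 + 132)*(-3*(-7)) = 264*21 = 5544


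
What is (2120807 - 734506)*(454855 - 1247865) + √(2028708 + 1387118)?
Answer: -1099350556010 + √3415826 ≈ -1.0994e+12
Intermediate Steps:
(2120807 - 734506)*(454855 - 1247865) + √(2028708 + 1387118) = 1386301*(-793010) + √3415826 = -1099350556010 + √3415826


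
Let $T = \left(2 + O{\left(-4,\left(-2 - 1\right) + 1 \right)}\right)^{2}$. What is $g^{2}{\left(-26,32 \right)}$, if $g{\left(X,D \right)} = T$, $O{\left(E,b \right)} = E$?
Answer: $16$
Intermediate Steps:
$T = 4$ ($T = \left(2 - 4\right)^{2} = \left(-2\right)^{2} = 4$)
$g{\left(X,D \right)} = 4$
$g^{2}{\left(-26,32 \right)} = 4^{2} = 16$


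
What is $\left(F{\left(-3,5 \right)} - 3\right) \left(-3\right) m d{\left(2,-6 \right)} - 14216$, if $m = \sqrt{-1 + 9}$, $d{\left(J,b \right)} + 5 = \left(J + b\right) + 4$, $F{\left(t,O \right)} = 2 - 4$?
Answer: $-14216 - 150 \sqrt{2} \approx -14428.0$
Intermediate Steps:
$F{\left(t,O \right)} = -2$
$d{\left(J,b \right)} = -1 + J + b$ ($d{\left(J,b \right)} = -5 + \left(\left(J + b\right) + 4\right) = -5 + \left(4 + J + b\right) = -1 + J + b$)
$m = 2 \sqrt{2}$ ($m = \sqrt{8} = 2 \sqrt{2} \approx 2.8284$)
$\left(F{\left(-3,5 \right)} - 3\right) \left(-3\right) m d{\left(2,-6 \right)} - 14216 = \left(-2 - 3\right) \left(-3\right) 2 \sqrt{2} \left(-1 + 2 - 6\right) - 14216 = \left(-5\right) \left(-3\right) 2 \sqrt{2} \left(-5\right) - 14216 = 15 \cdot 2 \sqrt{2} \left(-5\right) - 14216 = 30 \sqrt{2} \left(-5\right) - 14216 = - 150 \sqrt{2} - 14216 = -14216 - 150 \sqrt{2}$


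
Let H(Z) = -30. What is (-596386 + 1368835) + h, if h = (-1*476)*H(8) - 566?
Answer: 786163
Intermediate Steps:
h = 13714 (h = -1*476*(-30) - 566 = -476*(-30) - 566 = 14280 - 566 = 13714)
(-596386 + 1368835) + h = (-596386 + 1368835) + 13714 = 772449 + 13714 = 786163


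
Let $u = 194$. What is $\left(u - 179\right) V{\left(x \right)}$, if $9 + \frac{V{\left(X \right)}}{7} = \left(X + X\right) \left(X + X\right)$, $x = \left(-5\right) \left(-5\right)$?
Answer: $261555$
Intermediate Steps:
$x = 25$
$V{\left(X \right)} = -63 + 28 X^{2}$ ($V{\left(X \right)} = -63 + 7 \left(X + X\right) \left(X + X\right) = -63 + 7 \cdot 2 X 2 X = -63 + 7 \cdot 4 X^{2} = -63 + 28 X^{2}$)
$\left(u - 179\right) V{\left(x \right)} = \left(194 - 179\right) \left(-63 + 28 \cdot 25^{2}\right) = 15 \left(-63 + 28 \cdot 625\right) = 15 \left(-63 + 17500\right) = 15 \cdot 17437 = 261555$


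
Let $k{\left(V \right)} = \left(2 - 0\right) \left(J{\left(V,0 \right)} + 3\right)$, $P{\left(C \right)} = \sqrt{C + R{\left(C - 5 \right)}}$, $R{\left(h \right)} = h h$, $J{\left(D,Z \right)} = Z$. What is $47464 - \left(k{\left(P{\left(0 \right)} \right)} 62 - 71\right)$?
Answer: $47163$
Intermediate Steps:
$R{\left(h \right)} = h^{2}$
$P{\left(C \right)} = \sqrt{C + \left(-5 + C\right)^{2}}$ ($P{\left(C \right)} = \sqrt{C + \left(C - 5\right)^{2}} = \sqrt{C + \left(-5 + C\right)^{2}}$)
$k{\left(V \right)} = 6$ ($k{\left(V \right)} = \left(2 - 0\right) \left(0 + 3\right) = \left(2 + 0\right) 3 = 2 \cdot 3 = 6$)
$47464 - \left(k{\left(P{\left(0 \right)} \right)} 62 - 71\right) = 47464 - \left(6 \cdot 62 - 71\right) = 47464 - \left(372 - 71\right) = 47464 - 301 = 47163$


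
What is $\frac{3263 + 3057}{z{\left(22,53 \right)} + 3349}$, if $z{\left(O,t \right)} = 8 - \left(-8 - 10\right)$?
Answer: $\frac{1264}{675} \approx 1.8726$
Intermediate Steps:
$z{\left(O,t \right)} = 26$ ($z{\left(O,t \right)} = 8 - \left(-8 - 10\right) = 8 - -18 = 8 + 18 = 26$)
$\frac{3263 + 3057}{z{\left(22,53 \right)} + 3349} = \frac{3263 + 3057}{26 + 3349} = \frac{6320}{3375} = 6320 \cdot \frac{1}{3375} = \frac{1264}{675}$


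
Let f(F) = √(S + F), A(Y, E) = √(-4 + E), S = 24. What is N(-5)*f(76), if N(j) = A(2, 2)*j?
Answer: -50*I*√2 ≈ -70.711*I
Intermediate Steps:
f(F) = √(24 + F)
N(j) = I*j*√2 (N(j) = √(-4 + 2)*j = √(-2)*j = (I*√2)*j = I*j*√2)
N(-5)*f(76) = (I*(-5)*√2)*√(24 + 76) = (-5*I*√2)*√100 = -5*I*√2*10 = -50*I*√2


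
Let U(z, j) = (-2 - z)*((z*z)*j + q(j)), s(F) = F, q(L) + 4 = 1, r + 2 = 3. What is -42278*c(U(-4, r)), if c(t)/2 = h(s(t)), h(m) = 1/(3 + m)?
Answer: -84556/29 ≈ -2915.7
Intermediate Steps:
r = 1 (r = -2 + 3 = 1)
q(L) = -3 (q(L) = -4 + 1 = -3)
U(z, j) = (-3 + j*z**2)*(-2 - z) (U(z, j) = (-2 - z)*((z*z)*j - 3) = (-2 - z)*(z**2*j - 3) = (-2 - z)*(j*z**2 - 3) = (-2 - z)*(-3 + j*z**2) = (-3 + j*z**2)*(-2 - z))
c(t) = 2/(3 + t)
-42278*c(U(-4, r)) = -84556/(3 + (6 + 3*(-4) - 1*1*(-4)**3 - 2*1*(-4)**2)) = -84556/(3 + (6 - 12 - 1*1*(-64) - 2*1*16)) = -84556/(3 + (6 - 12 + 64 - 32)) = -84556/(3 + 26) = -84556/29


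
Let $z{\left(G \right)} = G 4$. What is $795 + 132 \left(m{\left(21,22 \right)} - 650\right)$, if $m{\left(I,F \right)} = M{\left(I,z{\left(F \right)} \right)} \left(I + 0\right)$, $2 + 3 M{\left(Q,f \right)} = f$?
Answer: $-5541$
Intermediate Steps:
$z{\left(G \right)} = 4 G$
$M{\left(Q,f \right)} = - \frac{2}{3} + \frac{f}{3}$
$m{\left(I,F \right)} = I \left(- \frac{2}{3} + \frac{4 F}{3}\right)$ ($m{\left(I,F \right)} = \left(- \frac{2}{3} + \frac{4 F}{3}\right) \left(I + 0\right) = \left(- \frac{2}{3} + \frac{4 F}{3}\right) I = I \left(- \frac{2}{3} + \frac{4 F}{3}\right)$)
$795 + 132 \left(m{\left(21,22 \right)} - 650\right) = 795 + 132 \left(\frac{2}{3} \cdot 21 \left(-1 + 2 \cdot 22\right) - 650\right) = 795 + 132 \left(\frac{2}{3} \cdot 21 \left(-1 + 44\right) - 650\right) = 795 + 132 \left(\frac{2}{3} \cdot 21 \cdot 43 - 650\right) = 795 + 132 \left(602 - 650\right) = 795 + 132 \left(-48\right) = 795 - 6336 = -5541$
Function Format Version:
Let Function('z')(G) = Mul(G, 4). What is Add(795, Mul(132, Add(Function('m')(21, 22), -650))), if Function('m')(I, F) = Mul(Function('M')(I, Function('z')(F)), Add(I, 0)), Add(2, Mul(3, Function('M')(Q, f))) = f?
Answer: -5541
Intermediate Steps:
Function('z')(G) = Mul(4, G)
Function('M')(Q, f) = Add(Rational(-2, 3), Mul(Rational(1, 3), f))
Function('m')(I, F) = Mul(I, Add(Rational(-2, 3), Mul(Rational(4, 3), F))) (Function('m')(I, F) = Mul(Add(Rational(-2, 3), Mul(Rational(1, 3), Mul(4, F))), Add(I, 0)) = Mul(Add(Rational(-2, 3), Mul(Rational(4, 3), F)), I) = Mul(I, Add(Rational(-2, 3), Mul(Rational(4, 3), F))))
Add(795, Mul(132, Add(Function('m')(21, 22), -650))) = Add(795, Mul(132, Add(Mul(Rational(2, 3), 21, Add(-1, Mul(2, 22))), -650))) = Add(795, Mul(132, Add(Mul(Rational(2, 3), 21, Add(-1, 44)), -650))) = Add(795, Mul(132, Add(Mul(Rational(2, 3), 21, 43), -650))) = Add(795, Mul(132, Add(602, -650))) = Add(795, Mul(132, -48)) = Add(795, -6336) = -5541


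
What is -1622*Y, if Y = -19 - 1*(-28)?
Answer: -14598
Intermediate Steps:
Y = 9 (Y = -19 + 28 = 9)
-1622*Y = -1622*9 = -14598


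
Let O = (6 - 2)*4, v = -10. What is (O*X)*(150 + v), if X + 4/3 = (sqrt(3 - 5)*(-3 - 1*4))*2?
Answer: -8960/3 - 31360*I*sqrt(2) ≈ -2986.7 - 44350.0*I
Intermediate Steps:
O = 16 (O = 4*4 = 16)
X = -4/3 - 14*I*sqrt(2) (X = -4/3 + (sqrt(3 - 5)*(-3 - 1*4))*2 = -4/3 + (sqrt(-2)*(-3 - 4))*2 = -4/3 + ((I*sqrt(2))*(-7))*2 = -4/3 - 7*I*sqrt(2)*2 = -4/3 - 14*I*sqrt(2) ≈ -1.3333 - 19.799*I)
(O*X)*(150 + v) = (16*(-4/3 - 14*I*sqrt(2)))*(150 - 10) = (-64/3 - 224*I*sqrt(2))*140 = -8960/3 - 31360*I*sqrt(2)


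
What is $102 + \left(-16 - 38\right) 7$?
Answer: $-276$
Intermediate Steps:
$102 + \left(-16 - 38\right) 7 = 102 - 378 = -276$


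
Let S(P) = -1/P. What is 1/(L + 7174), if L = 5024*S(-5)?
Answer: 5/40894 ≈ 0.00012227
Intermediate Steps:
L = 5024/5 (L = 5024*(-1/(-5)) = 5024*(-1*(-1/5)) = 5024*(1/5) = 5024/5 ≈ 1004.8)
1/(L + 7174) = 1/(5024/5 + 7174) = 1/(40894/5) = 5/40894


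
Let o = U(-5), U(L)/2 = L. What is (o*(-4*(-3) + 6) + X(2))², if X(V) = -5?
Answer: 34225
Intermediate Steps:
U(L) = 2*L
o = -10 (o = 2*(-5) = -10)
(o*(-4*(-3) + 6) + X(2))² = (-10*(-4*(-3) + 6) - 5)² = (-10*(12 + 6) - 5)² = (-10*18 - 5)² = (-180 - 5)² = (-185)² = 34225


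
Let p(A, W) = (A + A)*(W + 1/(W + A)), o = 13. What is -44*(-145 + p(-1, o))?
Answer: 22594/3 ≈ 7531.3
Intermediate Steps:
p(A, W) = 2*A*(W + 1/(A + W)) (p(A, W) = (2*A)*(W + 1/(A + W)) = 2*A*(W + 1/(A + W)))
-44*(-145 + p(-1, o)) = -44*(-145 + 2*(-1)*(1 + 13² - 1*13)/(-1 + 13)) = -44*(-145 + 2*(-1)*(1 + 169 - 13)/12) = -44*(-145 + 2*(-1)*(1/12)*157) = -44*(-145 - 157/6) = -44*(-1027/6) = 22594/3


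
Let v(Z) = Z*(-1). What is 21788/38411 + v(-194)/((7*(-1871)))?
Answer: 277905702/503068867 ≈ 0.55242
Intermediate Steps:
v(Z) = -Z
21788/38411 + v(-194)/((7*(-1871))) = 21788/38411 + (-1*(-194))/((7*(-1871))) = 21788*(1/38411) + 194/(-13097) = 21788/38411 + 194*(-1/13097) = 21788/38411 - 194/13097 = 277905702/503068867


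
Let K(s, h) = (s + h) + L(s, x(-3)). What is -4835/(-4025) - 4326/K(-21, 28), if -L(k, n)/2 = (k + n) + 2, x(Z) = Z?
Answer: -1144371/13685 ≈ -83.622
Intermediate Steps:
L(k, n) = -4 - 2*k - 2*n (L(k, n) = -2*((k + n) + 2) = -2*(2 + k + n) = -4 - 2*k - 2*n)
K(s, h) = 2 + h - s (K(s, h) = (s + h) + (-4 - 2*s - 2*(-3)) = (h + s) + (-4 - 2*s + 6) = (h + s) + (2 - 2*s) = 2 + h - s)
-4835/(-4025) - 4326/K(-21, 28) = -4835/(-4025) - 4326/(2 + 28 - 1*(-21)) = -4835*(-1/4025) - 4326/(2 + 28 + 21) = 967/805 - 4326/51 = 967/805 - 4326*1/51 = 967/805 - 1442/17 = -1144371/13685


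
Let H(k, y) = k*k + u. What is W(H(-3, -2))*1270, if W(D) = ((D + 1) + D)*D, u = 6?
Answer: 590550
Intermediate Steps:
H(k, y) = 6 + k² (H(k, y) = k*k + 6 = k² + 6 = 6 + k²)
W(D) = D*(1 + 2*D) (W(D) = ((1 + D) + D)*D = (1 + 2*D)*D = D*(1 + 2*D))
W(H(-3, -2))*1270 = ((6 + (-3)²)*(1 + 2*(6 + (-3)²)))*1270 = ((6 + 9)*(1 + 2*(6 + 9)))*1270 = (15*(1 + 2*15))*1270 = (15*(1 + 30))*1270 = (15*31)*1270 = 465*1270 = 590550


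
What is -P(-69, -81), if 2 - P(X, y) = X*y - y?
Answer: 5668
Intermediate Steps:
P(X, y) = 2 + y - X*y (P(X, y) = 2 - (X*y - y) = 2 - (-y + X*y) = 2 + (y - X*y) = 2 + y - X*y)
-P(-69, -81) = -(2 - 81 - 1*(-69)*(-81)) = -(2 - 81 - 5589) = -1*(-5668) = 5668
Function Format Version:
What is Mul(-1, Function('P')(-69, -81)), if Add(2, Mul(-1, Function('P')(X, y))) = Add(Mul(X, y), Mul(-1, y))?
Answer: 5668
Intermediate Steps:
Function('P')(X, y) = Add(2, y, Mul(-1, X, y)) (Function('P')(X, y) = Add(2, Mul(-1, Add(Mul(X, y), Mul(-1, y)))) = Add(2, Mul(-1, Add(Mul(-1, y), Mul(X, y)))) = Add(2, Add(y, Mul(-1, X, y))) = Add(2, y, Mul(-1, X, y)))
Mul(-1, Function('P')(-69, -81)) = Mul(-1, Add(2, -81, Mul(-1, -69, -81))) = Mul(-1, Add(2, -81, -5589)) = Mul(-1, -5668) = 5668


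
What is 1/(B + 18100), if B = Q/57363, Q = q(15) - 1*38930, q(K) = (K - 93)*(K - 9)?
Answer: 57363/1038230902 ≈ 5.5251e-5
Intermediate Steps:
q(K) = (-93 + K)*(-9 + K)
Q = -39398 (Q = (837 + 15² - 102*15) - 1*38930 = (837 + 225 - 1530) - 38930 = -468 - 38930 = -39398)
B = -39398/57363 ≈ -0.68682
1/(B + 18100) = 1/(-39398/57363 + 18100) = 1/(1038230902/57363) = 57363/1038230902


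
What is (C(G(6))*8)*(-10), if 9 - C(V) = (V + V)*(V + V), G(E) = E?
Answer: 10800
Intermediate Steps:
C(V) = 9 - 4*V**2 (C(V) = 9 - (V + V)*(V + V) = 9 - 2*V*2*V = 9 - 4*V**2)
(C(G(6))*8)*(-10) = ((9 - 4*6**2)*8)*(-10) = ((9 - 4*36)*8)*(-10) = ((9 - 144)*8)*(-10) = -135*8*(-10) = -1080*(-10) = 10800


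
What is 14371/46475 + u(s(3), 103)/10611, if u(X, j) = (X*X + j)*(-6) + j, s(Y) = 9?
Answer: 105969206/493146225 ≈ 0.21488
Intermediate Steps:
u(X, j) = -6*X² - 5*j (u(X, j) = (X² + j)*(-6) + j = (j + X²)*(-6) + j = (-6*j - 6*X²) + j = -6*X² - 5*j)
14371/46475 + u(s(3), 103)/10611 = 14371/46475 + (-6*9² - 5*103)/10611 = 14371*(1/46475) + (-6*81 - 515)*(1/10611) = 14371/46475 + (-486 - 515)*(1/10611) = 14371/46475 - 1001*1/10611 = 14371/46475 - 1001/10611 = 105969206/493146225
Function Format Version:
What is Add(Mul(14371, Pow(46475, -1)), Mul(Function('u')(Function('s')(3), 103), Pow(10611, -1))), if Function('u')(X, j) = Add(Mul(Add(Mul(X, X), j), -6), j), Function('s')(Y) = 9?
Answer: Rational(105969206, 493146225) ≈ 0.21488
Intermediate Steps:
Function('u')(X, j) = Add(Mul(-6, Pow(X, 2)), Mul(-5, j)) (Function('u')(X, j) = Add(Mul(Add(Pow(X, 2), j), -6), j) = Add(Mul(Add(j, Pow(X, 2)), -6), j) = Add(Add(Mul(-6, j), Mul(-6, Pow(X, 2))), j) = Add(Mul(-6, Pow(X, 2)), Mul(-5, j)))
Add(Mul(14371, Pow(46475, -1)), Mul(Function('u')(Function('s')(3), 103), Pow(10611, -1))) = Add(Mul(14371, Pow(46475, -1)), Mul(Add(Mul(-6, Pow(9, 2)), Mul(-5, 103)), Pow(10611, -1))) = Add(Mul(14371, Rational(1, 46475)), Mul(Add(Mul(-6, 81), -515), Rational(1, 10611))) = Add(Rational(14371, 46475), Mul(Add(-486, -515), Rational(1, 10611))) = Add(Rational(14371, 46475), Mul(-1001, Rational(1, 10611))) = Add(Rational(14371, 46475), Rational(-1001, 10611)) = Rational(105969206, 493146225)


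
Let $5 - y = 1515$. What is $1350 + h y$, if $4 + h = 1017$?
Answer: $-1528280$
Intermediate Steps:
$h = 1013$ ($h = -4 + 1017 = 1013$)
$y = -1510$ ($y = 5 - 1515 = -1510$)
$1350 + h y = 1350 + 1013 \left(-1510\right) = 1350 - 1529630 = -1528280$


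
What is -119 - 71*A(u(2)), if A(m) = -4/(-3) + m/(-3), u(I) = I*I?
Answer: -119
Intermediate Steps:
u(I) = I²
A(m) = 4/3 - m/3 (A(m) = -4*(-⅓) + m*(-⅓) = 4/3 - m/3)
-119 - 71*A(u(2)) = -119 - 71*(4/3 - ⅓*2²) = -119 - 71*(4/3 - ⅓*4) = -119 - 71*(4/3 - 4/3) = -119 - 71*0 = -119 + 0 = -119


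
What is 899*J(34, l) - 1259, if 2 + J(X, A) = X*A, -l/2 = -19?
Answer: 1158451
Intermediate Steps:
l = 38 (l = -2*(-19) = 38)
J(X, A) = -2 + A*X (J(X, A) = -2 + X*A = -2 + A*X)
899*J(34, l) - 1259 = 899*(-2 + 38*34) - 1259 = 899*(-2 + 1292) - 1259 = 899*1290 - 1259 = 1159710 - 1259 = 1158451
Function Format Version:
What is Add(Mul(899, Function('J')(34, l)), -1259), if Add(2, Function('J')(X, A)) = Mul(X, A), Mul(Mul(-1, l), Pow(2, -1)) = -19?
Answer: 1158451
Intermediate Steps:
l = 38 (l = Mul(-2, -19) = 38)
Function('J')(X, A) = Add(-2, Mul(A, X)) (Function('J')(X, A) = Add(-2, Mul(X, A)) = Add(-2, Mul(A, X)))
Add(Mul(899, Function('J')(34, l)), -1259) = Add(Mul(899, Add(-2, Mul(38, 34))), -1259) = Add(Mul(899, Add(-2, 1292)), -1259) = Add(Mul(899, 1290), -1259) = Add(1159710, -1259) = 1158451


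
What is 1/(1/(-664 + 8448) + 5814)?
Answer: 7784/45256177 ≈ 0.00017200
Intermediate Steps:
1/(1/(-664 + 8448) + 5814) = 1/(1/7784 + 5814) = 1/(45256177/7784) = 7784/45256177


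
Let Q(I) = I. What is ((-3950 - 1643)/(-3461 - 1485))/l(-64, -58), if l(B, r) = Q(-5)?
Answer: -5593/24730 ≈ -0.22616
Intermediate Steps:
l(B, r) = -5
((-3950 - 1643)/(-3461 - 1485))/l(-64, -58) = ((-3950 - 1643)/(-3461 - 1485))/(-5) = -5593/(-4946)*(-⅕) = -5593*(-1/4946)*(-⅕) = (5593/4946)*(-⅕) = -5593/24730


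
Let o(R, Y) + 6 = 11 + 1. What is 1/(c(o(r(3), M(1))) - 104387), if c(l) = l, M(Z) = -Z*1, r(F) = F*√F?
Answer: -1/104381 ≈ -9.5803e-6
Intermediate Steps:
r(F) = F^(3/2)
M(Z) = -Z
o(R, Y) = 6 (o(R, Y) = -6 + (11 + 1) = -6 + 12 = 6)
1/(c(o(r(3), M(1))) - 104387) = 1/(6 - 104387) = 1/(-104381) = -1/104381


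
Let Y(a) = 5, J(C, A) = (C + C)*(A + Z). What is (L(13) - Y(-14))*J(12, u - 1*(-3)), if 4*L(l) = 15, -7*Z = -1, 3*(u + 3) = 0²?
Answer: -30/7 ≈ -4.2857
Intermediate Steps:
u = -3 (u = -3 + (⅓)*0² = -3 + (⅓)*0 = -3 + 0 = -3)
Z = ⅐ (Z = -⅐*(-1) = ⅐ ≈ 0.14286)
J(C, A) = 2*C*(⅐ + A) (J(C, A) = (C + C)*(A + ⅐) = (2*C)*(⅐ + A) = 2*C*(⅐ + A))
L(l) = 15/4 (L(l) = (¼)*15 = 15/4)
(L(13) - Y(-14))*J(12, u - 1*(-3)) = (15/4 - 1*5)*((2/7)*12*(1 + 7*(-3 - 1*(-3)))) = (15/4 - 5)*((2/7)*12*(1 + 7*(-3 + 3))) = -5*12*(1 + 7*0)/14 = -5*12*(1 + 0)/14 = -5*12/14 = -5/4*24/7 = -30/7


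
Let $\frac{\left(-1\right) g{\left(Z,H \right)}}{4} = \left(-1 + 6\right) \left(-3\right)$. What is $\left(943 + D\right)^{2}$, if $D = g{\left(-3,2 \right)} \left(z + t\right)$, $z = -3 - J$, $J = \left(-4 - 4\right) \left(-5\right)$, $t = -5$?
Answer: $3751969$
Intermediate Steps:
$J = 40$ ($J = \left(-8\right) \left(-5\right) = 40$)
$g{\left(Z,H \right)} = 60$ ($g{\left(Z,H \right)} = - 4 \left(-1 + 6\right) \left(-3\right) = - 4 \cdot 5 \left(-3\right) = \left(-4\right) \left(-15\right) = 60$)
$z = -43$ ($z = -3 - 40 = -43$)
$D = -2880$ ($D = 60 \left(-43 - 5\right) = 60 \left(-48\right) = -2880$)
$\left(943 + D\right)^{2} = \left(943 - 2880\right)^{2} = \left(-1937\right)^{2} = 3751969$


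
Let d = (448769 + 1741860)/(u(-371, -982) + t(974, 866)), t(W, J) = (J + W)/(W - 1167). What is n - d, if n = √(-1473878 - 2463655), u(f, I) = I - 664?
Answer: 422791397/319518 + I*√3937533 ≈ 1323.2 + 1984.3*I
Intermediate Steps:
t(W, J) = (J + W)/(-1167 + W)
u(f, I) = -664 + I
d = -422791397/319518 (d = (448769 + 1741860)/((-664 - 982) + (866 + 974)/(-1167 + 974)) = 2190629/(-1646 + 1840/(-193)) = 2190629/(-1646 - 1/193*1840) = 2190629/(-1646 - 1840/193) = 2190629/(-319518/193) = 2190629*(-193/319518) = -422791397/319518 ≈ -1323.2)
n = I*√3937533 (n = √(-3937533) = I*√3937533 ≈ 1984.3*I)
n - d = I*√3937533 - 1*(-422791397/319518) = I*√3937533 + 422791397/319518 = 422791397/319518 + I*√3937533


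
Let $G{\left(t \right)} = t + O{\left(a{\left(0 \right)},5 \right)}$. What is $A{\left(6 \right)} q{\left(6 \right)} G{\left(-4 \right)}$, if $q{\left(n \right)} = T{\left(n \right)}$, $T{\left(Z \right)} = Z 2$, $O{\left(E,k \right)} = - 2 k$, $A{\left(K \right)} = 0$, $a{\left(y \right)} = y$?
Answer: $0$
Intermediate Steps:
$T{\left(Z \right)} = 2 Z$
$q{\left(n \right)} = 2 n$
$G{\left(t \right)} = -10 + t$ ($G{\left(t \right)} = t - 10 = -10 + t$)
$A{\left(6 \right)} q{\left(6 \right)} G{\left(-4 \right)} = 0 \cdot 2 \cdot 6 \left(-10 - 4\right) = 0 \cdot 12 \left(-14\right) = 0 \left(-14\right) = 0$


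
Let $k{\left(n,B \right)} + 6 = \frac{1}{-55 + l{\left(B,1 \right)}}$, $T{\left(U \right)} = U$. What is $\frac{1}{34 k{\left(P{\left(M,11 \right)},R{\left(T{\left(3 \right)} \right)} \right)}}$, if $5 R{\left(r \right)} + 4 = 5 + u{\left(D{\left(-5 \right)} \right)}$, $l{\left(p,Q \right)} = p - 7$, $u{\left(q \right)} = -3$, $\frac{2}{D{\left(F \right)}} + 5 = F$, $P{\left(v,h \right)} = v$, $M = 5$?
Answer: $- \frac{156}{31909} \approx -0.0048889$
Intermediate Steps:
$D{\left(F \right)} = \frac{2}{-5 + F}$
$l{\left(p,Q \right)} = -7 + p$
$R{\left(r \right)} = - \frac{2}{5}$ ($R{\left(r \right)} = - \frac{4}{5} + \frac{5 - 3}{5} = - \frac{4}{5} + \frac{1}{5} \cdot 2 = - \frac{4}{5} + \frac{2}{5} = - \frac{2}{5}$)
$k{\left(n,B \right)} = -6 + \frac{1}{-62 + B}$ ($k{\left(n,B \right)} = -6 + \frac{1}{-55 + \left(-7 + B\right)} = -6 + \frac{1}{-62 + B}$)
$\frac{1}{34 k{\left(P{\left(M,11 \right)},R{\left(T{\left(3 \right)} \right)} \right)}} = \frac{1}{34 \frac{373 - - \frac{12}{5}}{-62 - \frac{2}{5}}} = \frac{1}{34 \frac{373 + \frac{12}{5}}{- \frac{312}{5}}} = \frac{1}{34 \left(\left(- \frac{5}{312}\right) \frac{1877}{5}\right)} = \frac{1}{34 \left(- \frac{1877}{312}\right)} = \frac{1}{- \frac{31909}{156}} = - \frac{156}{31909}$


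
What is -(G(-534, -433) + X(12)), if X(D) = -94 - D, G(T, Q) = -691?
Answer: 797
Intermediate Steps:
-(G(-534, -433) + X(12)) = -(-691 + (-94 - 1*12)) = -(-691 + (-94 - 12)) = -(-691 - 106) = -1*(-797) = 797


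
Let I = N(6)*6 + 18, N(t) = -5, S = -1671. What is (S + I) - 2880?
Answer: -4563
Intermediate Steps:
I = -12 (I = -5*6 + 18 = -30 + 18 = -12)
(S + I) - 2880 = (-1671 - 12) - 2880 = -1683 - 2880 = -4563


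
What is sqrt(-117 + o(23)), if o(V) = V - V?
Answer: 3*I*sqrt(13) ≈ 10.817*I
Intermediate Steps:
o(V) = 0
sqrt(-117 + o(23)) = sqrt(-117 + 0) = sqrt(-117) = 3*I*sqrt(13)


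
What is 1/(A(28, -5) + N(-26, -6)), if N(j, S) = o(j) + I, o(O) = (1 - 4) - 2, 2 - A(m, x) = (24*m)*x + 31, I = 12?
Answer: 1/3338 ≈ 0.00029958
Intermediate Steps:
A(m, x) = -29 - 24*m*x (A(m, x) = 2 - ((24*m)*x + 31) = 2 - (24*m*x + 31) = 2 - (31 + 24*m*x) = 2 + (-31 - 24*m*x) = -29 - 24*m*x)
o(O) = -5 (o(O) = -3 - 2 = -5)
N(j, S) = 7 (N(j, S) = -5 + 12 = 7)
1/(A(28, -5) + N(-26, -6)) = 1/((-29 - 24*28*(-5)) + 7) = 1/((-29 + 3360) + 7) = 1/(3331 + 7) = 1/3338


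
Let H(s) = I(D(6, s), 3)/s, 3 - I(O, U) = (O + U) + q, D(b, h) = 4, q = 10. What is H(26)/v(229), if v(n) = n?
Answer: -7/2977 ≈ -0.0023514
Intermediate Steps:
I(O, U) = -7 - O - U (I(O, U) = 3 - ((O + U) + 10) = 3 - (10 + O + U) = 3 + (-10 - O - U) = -7 - O - U)
H(s) = -14/s (H(s) = (-7 - 1*4 - 1*3)/s = (-7 - 4 - 3)/s = -14/s)
H(26)/v(229) = -14/26/229 = -14*1/26*(1/229) = -7/13*1/229 = -7/2977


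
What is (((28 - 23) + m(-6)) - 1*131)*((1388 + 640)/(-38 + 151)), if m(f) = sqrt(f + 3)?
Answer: -255528/113 + 2028*I*sqrt(3)/113 ≈ -2261.3 + 31.085*I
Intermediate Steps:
m(f) = sqrt(3 + f)
(((28 - 23) + m(-6)) - 1*131)*((1388 + 640)/(-38 + 151)) = (((28 - 23) + sqrt(3 - 6)) - 1*131)*((1388 + 640)/(-38 + 151)) = ((5 + sqrt(-3)) - 131)*(2028/113) = ((5 + I*sqrt(3)) - 131)*(2028*(1/113)) = (-126 + I*sqrt(3))*(2028/113) = -255528/113 + 2028*I*sqrt(3)/113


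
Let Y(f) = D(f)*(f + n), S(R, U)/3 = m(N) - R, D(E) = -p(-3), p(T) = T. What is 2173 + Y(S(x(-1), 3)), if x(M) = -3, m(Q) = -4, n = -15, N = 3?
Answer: 2119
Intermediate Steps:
D(E) = 3 (D(E) = -1*(-3) = 3)
S(R, U) = -12 - 3*R (S(R, U) = 3*(-4 - R) = -12 - 3*R)
Y(f) = -45 + 3*f (Y(f) = 3*(f - 15) = 3*(-15 + f) = -45 + 3*f)
2173 + Y(S(x(-1), 3)) = 2173 + (-45 + 3*(-12 - 3*(-3))) = 2173 + (-45 + 3*(-12 + 9)) = 2173 + (-45 + 3*(-3)) = 2173 + (-45 - 9) = 2173 - 54 = 2119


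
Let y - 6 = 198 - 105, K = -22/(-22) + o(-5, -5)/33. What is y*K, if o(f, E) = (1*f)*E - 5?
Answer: 159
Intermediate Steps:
o(f, E) = -5 + E*f (o(f, E) = f*E - 5 = E*f - 5 = -5 + E*f)
K = 53/33 (K = -22/(-22) + (-5 - 5*(-5))/33 = -22*(-1/22) + (-5 + 25)*(1/33) = 1 + 20*(1/33) = 1 + 20/33 = 53/33 ≈ 1.6061)
y = 99 (y = 6 + (198 - 105) = 6 + 93 = 99)
y*K = 99*(53/33) = 159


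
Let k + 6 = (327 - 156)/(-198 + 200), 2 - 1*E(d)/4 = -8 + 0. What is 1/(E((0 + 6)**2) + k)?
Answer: 2/239 ≈ 0.0083682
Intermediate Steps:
E(d) = 40 (E(d) = 8 - 4*(-8 + 0) = 8 - 4*(-8) = 8 + 32 = 40)
k = 159/2 (k = -6 + (327 - 156)/(-198 + 200) = -6 + 171/2 = 159/2 ≈ 79.500)
1/(E((0 + 6)**2) + k) = 1/(40 + 159/2) = 1/(239/2) = 2/239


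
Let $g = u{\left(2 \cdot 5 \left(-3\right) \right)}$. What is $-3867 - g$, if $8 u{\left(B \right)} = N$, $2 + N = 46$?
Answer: $- \frac{7745}{2} \approx -3872.5$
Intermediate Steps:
$N = 44$ ($N = -2 + 46 = 44$)
$u{\left(B \right)} = \frac{11}{2}$ ($u{\left(B \right)} = \frac{1}{8} \cdot 44 = \frac{11}{2}$)
$g = \frac{11}{2} \approx 5.5$
$-3867 - g = -3867 - \frac{11}{2} = - \frac{7745}{2}$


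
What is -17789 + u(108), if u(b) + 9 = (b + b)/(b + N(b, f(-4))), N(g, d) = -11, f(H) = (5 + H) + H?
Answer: -1726190/97 ≈ -17796.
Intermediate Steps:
f(H) = 5 + 2*H
u(b) = -9 + 2*b/(-11 + b) (u(b) = -9 + (b + b)/(b - 11) = -9 + (2*b)/(-11 + b) = -9 + 2*b/(-11 + b))
-17789 + u(108) = -17789 + (99 - 7*108)/(-11 + 108) = -17789 + (99 - 756)/97 = -17789 + (1/97)*(-657) = -17789 - 657/97 = -1726190/97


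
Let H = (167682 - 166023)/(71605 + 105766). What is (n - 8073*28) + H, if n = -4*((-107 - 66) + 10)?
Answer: -39978002773/177371 ≈ -2.2539e+5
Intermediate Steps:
n = 652 (n = -4*(-173 + 10) = -4*(-163) = 652)
H = 1659/177371 ≈ 0.0093533
(n - 8073*28) + H = (652 - 8073*28) + 1659/177371 = (652 - 226044) + 1659/177371 = -225392 + 1659/177371 = -39978002773/177371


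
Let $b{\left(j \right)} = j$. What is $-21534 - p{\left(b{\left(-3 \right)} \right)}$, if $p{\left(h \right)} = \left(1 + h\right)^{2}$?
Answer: $-21538$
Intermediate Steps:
$-21534 - p{\left(b{\left(-3 \right)} \right)} = -21534 - \left(1 - 3\right)^{2} = -21534 - \left(-2\right)^{2} = -21534 - 4 = -21538$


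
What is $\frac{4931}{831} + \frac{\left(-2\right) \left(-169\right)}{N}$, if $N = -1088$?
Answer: $\frac{2542025}{452064} \approx 5.6232$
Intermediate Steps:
$\frac{4931}{831} + \frac{\left(-2\right) \left(-169\right)}{N} = \frac{4931}{831} + \frac{\left(-2\right) \left(-169\right)}{-1088} = 4931 \cdot \frac{1}{831} + 338 \left(- \frac{1}{1088}\right) = \frac{4931}{831} - \frac{169}{544} = \frac{2542025}{452064}$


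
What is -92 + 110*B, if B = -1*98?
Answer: -10872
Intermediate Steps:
B = -98
-92 + 110*B = -92 + 110*(-98) = -92 - 10780 = -10872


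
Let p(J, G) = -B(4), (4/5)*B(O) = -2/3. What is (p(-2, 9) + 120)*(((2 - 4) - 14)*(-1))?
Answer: 5800/3 ≈ 1933.3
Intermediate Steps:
B(O) = -5/6 (B(O) = 5*(-2/3)/4 = 5*(-2*1/3)/4 = (5/4)*(-2/3) = -5/6)
p(J, G) = 5/6 (p(J, G) = -1*(-5/6) = 5/6)
(p(-2, 9) + 120)*(((2 - 4) - 14)*(-1)) = (5/6 + 120)*(((2 - 4) - 14)*(-1)) = 725*((-2 - 14)*(-1))/6 = 725*(-16*(-1))/6 = (725/6)*16 = 5800/3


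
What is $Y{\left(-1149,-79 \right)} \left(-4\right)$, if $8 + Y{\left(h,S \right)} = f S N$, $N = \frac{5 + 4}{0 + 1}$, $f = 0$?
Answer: $32$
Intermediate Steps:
$N = 9$ ($N = \frac{9}{1} = 9 \cdot 1 = 9$)
$Y{\left(h,S \right)} = -8$ ($Y{\left(h,S \right)} = -8 + 0 S 9 = -8 + 0 \cdot 9 = -8 + 0 = -8$)
$Y{\left(-1149,-79 \right)} \left(-4\right) = \left(-8\right) \left(-4\right) = 32$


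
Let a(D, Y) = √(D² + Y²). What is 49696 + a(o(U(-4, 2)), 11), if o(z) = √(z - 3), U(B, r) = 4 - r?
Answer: 49696 + 2*√30 ≈ 49707.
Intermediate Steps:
o(z) = √(-3 + z)
49696 + a(o(U(-4, 2)), 11) = 49696 + √((√(-3 + (4 - 1*2)))² + 11²) = 49696 + √((√(-3 + (4 - 2)))² + 121) = 49696 + √((√(-3 + 2))² + 121) = 49696 + √((√(-1))² + 121) = 49696 + √(I² + 121) = 49696 + √(-1 + 121) = 49696 + √120 = 49696 + 2*√30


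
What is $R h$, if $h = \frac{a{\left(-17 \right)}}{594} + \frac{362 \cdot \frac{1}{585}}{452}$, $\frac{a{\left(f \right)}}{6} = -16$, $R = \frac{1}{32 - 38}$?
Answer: $\frac{77683}{2908620} \approx 0.026708$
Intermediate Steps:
$R = - \frac{1}{6}$ ($R = \frac{1}{-6} = - \frac{1}{6} \approx -0.16667$)
$a{\left(f \right)} = -96$ ($a{\left(f \right)} = 6 \left(-16\right) = -96$)
$h = - \frac{77683}{484770}$ ($h = - \frac{96}{594} + \frac{362 \cdot \frac{1}{585}}{452} = \left(-96\right) \frac{1}{594} + 362 \cdot \frac{1}{585} \cdot \frac{1}{452} = - \frac{16}{99} + \frac{362}{585} \cdot \frac{1}{452} = - \frac{16}{99} + \frac{181}{132210} = - \frac{77683}{484770} \approx -0.16025$)
$R h = \left(- \frac{1}{6}\right) \left(- \frac{77683}{484770}\right) = \frac{77683}{2908620}$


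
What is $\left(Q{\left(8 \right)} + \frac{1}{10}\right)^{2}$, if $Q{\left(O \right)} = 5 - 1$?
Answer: $\frac{1681}{100} \approx 16.81$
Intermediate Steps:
$Q{\left(O \right)} = 4$ ($Q{\left(O \right)} = 5 - 1 = 4$)
$\left(Q{\left(8 \right)} + \frac{1}{10}\right)^{2} = \left(4 + \frac{1}{10}\right)^{2} = \left(\frac{41}{10}\right)^{2} = \frac{1681}{100}$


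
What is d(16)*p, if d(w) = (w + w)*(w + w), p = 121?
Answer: 123904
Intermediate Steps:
d(w) = 4*w² (d(w) = (2*w)*(2*w) = 4*w²)
d(16)*p = (4*16²)*121 = (4*256)*121 = 1024*121 = 123904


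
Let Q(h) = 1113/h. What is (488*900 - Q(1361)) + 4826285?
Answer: 7166323972/1361 ≈ 5.2655e+6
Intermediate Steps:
(488*900 - Q(1361)) + 4826285 = (488*900 - 1113/1361) + 4826285 = (439200 - 1113/1361) + 4826285 = 597750087/1361 + 4826285 = 7166323972/1361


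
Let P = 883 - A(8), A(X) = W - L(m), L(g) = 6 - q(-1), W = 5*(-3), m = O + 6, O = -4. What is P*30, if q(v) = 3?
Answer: 27030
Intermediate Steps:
m = 2 (m = -4 + 6 = 2)
W = -15
L(g) = 3 (L(g) = 6 - 1*3 = 6 - 3 = 3)
A(X) = -18 (A(X) = -15 - 1*3 = -15 - 3 = -18)
P = 901 (P = 883 - 1*(-18) = 883 + 18 = 901)
P*30 = 901*30 = 27030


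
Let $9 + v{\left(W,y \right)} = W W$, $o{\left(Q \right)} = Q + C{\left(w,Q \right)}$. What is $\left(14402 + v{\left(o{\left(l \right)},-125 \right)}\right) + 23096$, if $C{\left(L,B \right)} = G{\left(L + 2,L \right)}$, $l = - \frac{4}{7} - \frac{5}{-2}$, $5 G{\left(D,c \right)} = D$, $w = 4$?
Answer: $\frac{183744061}{4900} \approx 37499.0$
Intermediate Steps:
$G{\left(D,c \right)} = \frac{D}{5}$
$l = \frac{27}{14}$ ($l = \left(-4\right) \frac{1}{7} - - \frac{5}{2} = - \frac{4}{7} + \frac{5}{2} = \frac{27}{14} \approx 1.9286$)
$C{\left(L,B \right)} = \frac{2}{5} + \frac{L}{5}$ ($C{\left(L,B \right)} = \frac{L + 2}{5} = \frac{2 + L}{5} = \frac{2}{5} + \frac{L}{5}$)
$o{\left(Q \right)} = \frac{6}{5} + Q$ ($o{\left(Q \right)} = Q + \left(\frac{2}{5} + \frac{1}{5} \cdot 4\right) = Q + \left(\frac{2}{5} + \frac{4}{5}\right) = Q + \frac{6}{5} = \frac{6}{5} + Q$)
$v{\left(W,y \right)} = -9 + W^{2}$ ($v{\left(W,y \right)} = -9 + W W = -9 + W^{2}$)
$\left(14402 + v{\left(o{\left(l \right)},-125 \right)}\right) + 23096 = \left(14402 - \left(9 - \left(\frac{6}{5} + \frac{27}{14}\right)^{2}\right)\right) + 23096 = \left(14402 - \left(9 - \left(\frac{219}{70}\right)^{2}\right)\right) + 23096 = \left(14402 + \left(-9 + \frac{47961}{4900}\right)\right) + 23096 = \left(14402 + \frac{3861}{4900}\right) + 23096 = \frac{70573661}{4900} + 23096 = \frac{183744061}{4900}$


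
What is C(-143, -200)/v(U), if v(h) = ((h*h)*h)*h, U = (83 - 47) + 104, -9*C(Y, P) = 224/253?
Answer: -1/3905055000 ≈ -2.5608e-10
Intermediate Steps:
C(Y, P) = -224/2277 (C(Y, P) = -224/(9*253) = -⅑*224/253 = -224/2277)
U = 140 (U = 36 + 104 = 140)
v(h) = h⁴ (v(h) = (h²*h)*h = h³*h = h⁴)
C(-143, -200)/v(U) = -224/(2277*(140⁴)) = -224/2277/384160000 = -224/2277*1/384160000 = -1/3905055000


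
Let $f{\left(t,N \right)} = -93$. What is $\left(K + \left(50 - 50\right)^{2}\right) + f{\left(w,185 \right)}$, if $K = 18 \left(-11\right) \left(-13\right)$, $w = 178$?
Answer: $2481$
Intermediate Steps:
$K = 2574$ ($K = \left(-198\right) \left(-13\right) = 2574$)
$\left(K + \left(50 - 50\right)^{2}\right) + f{\left(w,185 \right)} = \left(2574 + \left(50 - 50\right)^{2}\right) - 93 = \left(2574 + 0^{2}\right) - 93 = \left(2574 + 0\right) - 93 = 2574 - 93 = 2481$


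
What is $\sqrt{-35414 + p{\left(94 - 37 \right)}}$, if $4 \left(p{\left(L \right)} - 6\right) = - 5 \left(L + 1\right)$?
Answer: $\frac{i \sqrt{141922}}{2} \approx 188.36 i$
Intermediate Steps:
$p{\left(L \right)} = \frac{19}{4} - \frac{5 L}{4}$ ($p{\left(L \right)} = 6 + \frac{\left(-5\right) \left(L + 1\right)}{4} = 6 + \frac{\left(-5\right) \left(1 + L\right)}{4} = 6 + \frac{-5 - 5 L}{4} = 6 - \left(\frac{5}{4} + \frac{5 L}{4}\right) = \frac{19}{4} - \frac{5 L}{4}$)
$\sqrt{-35414 + p{\left(94 - 37 \right)}} = \sqrt{-35414 + \left(\frac{19}{4} - \frac{5 \left(94 - 37\right)}{4}\right)} = \sqrt{-35414 + \left(\frac{19}{4} - \frac{285}{4}\right)} = \sqrt{-35414 - \frac{133}{2}} = \sqrt{- \frac{70961}{2}} = \frac{i \sqrt{141922}}{2}$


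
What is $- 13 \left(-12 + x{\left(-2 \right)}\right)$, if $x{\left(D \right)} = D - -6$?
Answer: $104$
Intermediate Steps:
$x{\left(D \right)} = 6 + D$ ($x{\left(D \right)} = D + 6 = 6 + D$)
$- 13 \left(-12 + x{\left(-2 \right)}\right) = - 13 \left(-12 + \left(6 - 2\right)\right) = - 13 \left(-12 + 4\right) = \left(-13\right) \left(-8\right) = 104$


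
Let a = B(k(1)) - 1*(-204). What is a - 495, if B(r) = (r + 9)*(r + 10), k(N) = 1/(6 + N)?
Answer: -9715/49 ≈ -198.27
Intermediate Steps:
B(r) = (9 + r)*(10 + r)
a = 14540/49 (a = (90 + (1/(6 + 1))**2 + 19/(6 + 1)) - 1*(-204) = (90 + (1/7)**2 + 19/7) + 204 = (90 + (1/7)**2 + 19*(1/7)) + 204 = (90 + 1/49 + 19/7) + 204 = 4544/49 + 204 = 14540/49 ≈ 296.73)
a - 495 = 14540/49 - 495 = -9715/49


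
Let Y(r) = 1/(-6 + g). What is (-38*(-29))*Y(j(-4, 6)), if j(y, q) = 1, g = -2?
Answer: -551/4 ≈ -137.75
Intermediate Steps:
Y(r) = -1/8 (Y(r) = 1/(-6 - 2) = 1/(-8) = -1/8)
(-38*(-29))*Y(j(-4, 6)) = -38*(-29)*(-1/8) = 1102*(-1/8) = -551/4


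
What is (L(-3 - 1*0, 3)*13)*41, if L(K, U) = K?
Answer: -1599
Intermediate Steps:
(L(-3 - 1*0, 3)*13)*41 = ((-3 - 1*0)*13)*41 = ((-3 + 0)*13)*41 = -3*13*41 = -39*41 = -1599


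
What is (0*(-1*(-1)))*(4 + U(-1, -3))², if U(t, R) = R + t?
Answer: 0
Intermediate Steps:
(0*(-1*(-1)))*(4 + U(-1, -3))² = (0*(-1*(-1)))*(4 + (-3 - 1))² = (0*1)*(4 - 4)² = 0*0² = 0*0 = 0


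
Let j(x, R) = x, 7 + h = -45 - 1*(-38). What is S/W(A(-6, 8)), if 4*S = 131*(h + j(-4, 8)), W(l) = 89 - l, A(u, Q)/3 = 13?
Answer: -1179/100 ≈ -11.790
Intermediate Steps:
h = -14 (h = -7 + (-45 - 1*(-38)) = -7 + (-45 + 38) = -7 - 7 = -14)
A(u, Q) = 39 (A(u, Q) = 3*13 = 39)
S = -1179/2 (S = (131*(-14 - 4))/4 = (131*(-18))/4 = (1/4)*(-2358) = -1179/2 ≈ -589.50)
S/W(A(-6, 8)) = -1179/(2*(89 - 1*39)) = -1179/(2*(89 - 39)) = -1179/2/50 = -1179/2*1/50 = -1179/100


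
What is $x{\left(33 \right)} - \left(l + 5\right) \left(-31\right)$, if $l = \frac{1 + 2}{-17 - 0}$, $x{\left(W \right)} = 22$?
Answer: $\frac{2916}{17} \approx 171.53$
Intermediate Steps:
$l = - \frac{3}{17}$ ($l = \frac{3}{-17 + 0} = \frac{3}{-17} = 3 \left(- \frac{1}{17}\right) = - \frac{3}{17} \approx -0.17647$)
$x{\left(33 \right)} - \left(l + 5\right) \left(-31\right) = 22 - \left(- \frac{3}{17} + 5\right) \left(-31\right) = 22 - \frac{82}{17} \left(-31\right) = 22 - - \frac{2542}{17} = 22 + \frac{2542}{17} = \frac{2916}{17}$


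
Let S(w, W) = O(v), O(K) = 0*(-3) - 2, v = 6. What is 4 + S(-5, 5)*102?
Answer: -200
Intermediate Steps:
O(K) = -2 (O(K) = 0 - 2 = -2)
S(w, W) = -2
4 + S(-5, 5)*102 = 4 - 2*102 = 4 - 204 = -200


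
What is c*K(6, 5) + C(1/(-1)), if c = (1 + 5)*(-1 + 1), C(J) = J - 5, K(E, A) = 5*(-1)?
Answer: -6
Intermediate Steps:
K(E, A) = -5
C(J) = -5 + J
c = 0 (c = 6*0 = 0)
c*K(6, 5) + C(1/(-1)) = 0*(-5) + (-5 + 1/(-1)) = 0 + (-5 - 1) = 0 - 6 = -6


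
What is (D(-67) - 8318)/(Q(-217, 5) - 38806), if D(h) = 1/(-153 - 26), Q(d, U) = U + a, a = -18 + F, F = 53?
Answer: 1488923/6939114 ≈ 0.21457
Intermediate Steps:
a = 35 (a = -18 + 53 = 35)
Q(d, U) = 35 + U (Q(d, U) = U + 35 = 35 + U)
D(h) = -1/179 (D(h) = 1/(-179) = -1/179)
(D(-67) - 8318)/(Q(-217, 5) - 38806) = (-1/179 - 8318)/((35 + 5) - 38806) = -1488923/(179*(40 - 38806)) = -1488923/179/(-38766) = -1488923/179*(-1/38766) = 1488923/6939114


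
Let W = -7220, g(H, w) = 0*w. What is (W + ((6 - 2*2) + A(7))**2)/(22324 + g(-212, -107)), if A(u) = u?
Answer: -7139/22324 ≈ -0.31979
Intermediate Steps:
g(H, w) = 0
(W + ((6 - 2*2) + A(7))**2)/(22324 + g(-212, -107)) = (-7220 + ((6 - 2*2) + 7)**2)/(22324 + 0) = (-7220 + ((6 - 4) + 7)**2)/22324 = (-7220 + (2 + 7)**2)*(1/22324) = (-7220 + 9**2)*(1/22324) = (-7220 + 81)*(1/22324) = -7139*1/22324 = -7139/22324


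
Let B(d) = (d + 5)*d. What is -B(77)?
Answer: -6314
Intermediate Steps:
B(d) = d*(5 + d) (B(d) = (5 + d)*d = d*(5 + d))
-B(77) = -77*(5 + 77) = -77*82 = -1*6314 = -6314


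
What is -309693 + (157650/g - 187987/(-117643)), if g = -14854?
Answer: -270597354429799/873734561 ≈ -3.0970e+5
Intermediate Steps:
-309693 + (157650/g - 187987/(-117643)) = -309693 + (157650/(-14854) - 187987/(-117643)) = -309693 + (157650*(-1/14854) - 187987*(-1/117643)) = -309693 + (-78825/7427 + 187987/117643) = -309693 - 7877030026/873734561 = -270597354429799/873734561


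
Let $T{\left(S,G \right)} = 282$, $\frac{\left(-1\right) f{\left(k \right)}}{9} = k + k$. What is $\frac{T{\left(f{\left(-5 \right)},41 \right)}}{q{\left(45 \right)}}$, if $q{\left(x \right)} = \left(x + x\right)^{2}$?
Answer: $\frac{47}{1350} \approx 0.034815$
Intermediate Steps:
$f{\left(k \right)} = - 18 k$ ($f{\left(k \right)} = - 9 \left(k + k\right) = - 9 \cdot 2 k = - 18 k$)
$q{\left(x \right)} = 4 x^{2}$ ($q{\left(x \right)} = \left(2 x\right)^{2} = 4 x^{2}$)
$\frac{T{\left(f{\left(-5 \right)},41 \right)}}{q{\left(45 \right)}} = \frac{282}{4 \cdot 45^{2}} = \frac{282}{4 \cdot 2025} = \frac{282}{8100} = 282 \cdot \frac{1}{8100} = \frac{47}{1350}$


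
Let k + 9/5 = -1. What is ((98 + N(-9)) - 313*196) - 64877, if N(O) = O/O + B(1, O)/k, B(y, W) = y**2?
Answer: -1765769/14 ≈ -1.2613e+5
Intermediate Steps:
k = -14/5 (k = -9/5 - 1 = -14/5 ≈ -2.8000)
N(O) = 9/14 (N(O) = O/O + 1**2/(-14/5) = 1 + 1*(-5/14) = 1 - 5/14 = 9/14)
((98 + N(-9)) - 313*196) - 64877 = ((98 + 9/14) - 313*196) - 64877 = (1381/14 - 61348) - 64877 = -857491/14 - 64877 = -1765769/14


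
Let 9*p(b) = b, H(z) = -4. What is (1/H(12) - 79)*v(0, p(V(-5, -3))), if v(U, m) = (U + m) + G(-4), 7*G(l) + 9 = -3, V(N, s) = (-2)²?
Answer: 6340/63 ≈ 100.63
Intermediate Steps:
V(N, s) = 4
G(l) = -12/7 (G(l) = -9/7 + (⅐)*(-3) = -9/7 - 3/7 = -12/7)
p(b) = b/9
v(U, m) = -12/7 + U + m (v(U, m) = (U + m) - 12/7 = -12/7 + U + m)
(1/H(12) - 79)*v(0, p(V(-5, -3))) = (1/(-4) - 79)*(-12/7 + 0 + (⅑)*4) = (-¼ - 79)*(-12/7 + 0 + 4/9) = -317/4*(-80/63) = 6340/63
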